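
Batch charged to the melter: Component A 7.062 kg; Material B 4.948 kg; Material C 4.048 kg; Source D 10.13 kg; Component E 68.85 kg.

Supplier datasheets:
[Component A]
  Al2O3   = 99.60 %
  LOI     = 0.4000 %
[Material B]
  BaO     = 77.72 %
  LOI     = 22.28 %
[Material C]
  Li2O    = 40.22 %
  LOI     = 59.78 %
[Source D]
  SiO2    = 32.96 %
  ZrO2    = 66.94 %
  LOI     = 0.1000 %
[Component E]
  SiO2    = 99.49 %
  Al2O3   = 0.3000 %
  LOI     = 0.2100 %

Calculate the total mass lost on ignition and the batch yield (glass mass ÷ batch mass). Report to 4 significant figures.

Working values are printed, rounded to four significant digits, between the steps; exact precision is kept from first step to last — every reported number is rounded once only. All derived quantities are re-derived starting from the weights on 91.33 kg of glass at full float precision (totals, the yield, glass mass, ignition loss, five oxide percentages) exactly as printed in question or answer.
Loss on ignition, line by line:
  Component A: 7.062 × 0.004000 = 0.02825 kg
  Material B: 4.948 × 0.2228 = 1.102 kg
  Material C: 4.048 × 0.5978 = 2.420 kg
  Source D: 10.13 × 0.001000 = 0.01013 kg
  Component E: 68.85 × 0.002100 = 0.1446 kg
Total LOI = 3.705 kg
Glass = batch − LOI = 95.04 − 3.705 = 91.33 kg

LOI loss = 3.705 kg; glass = 91.33 kg; yield = 96.10%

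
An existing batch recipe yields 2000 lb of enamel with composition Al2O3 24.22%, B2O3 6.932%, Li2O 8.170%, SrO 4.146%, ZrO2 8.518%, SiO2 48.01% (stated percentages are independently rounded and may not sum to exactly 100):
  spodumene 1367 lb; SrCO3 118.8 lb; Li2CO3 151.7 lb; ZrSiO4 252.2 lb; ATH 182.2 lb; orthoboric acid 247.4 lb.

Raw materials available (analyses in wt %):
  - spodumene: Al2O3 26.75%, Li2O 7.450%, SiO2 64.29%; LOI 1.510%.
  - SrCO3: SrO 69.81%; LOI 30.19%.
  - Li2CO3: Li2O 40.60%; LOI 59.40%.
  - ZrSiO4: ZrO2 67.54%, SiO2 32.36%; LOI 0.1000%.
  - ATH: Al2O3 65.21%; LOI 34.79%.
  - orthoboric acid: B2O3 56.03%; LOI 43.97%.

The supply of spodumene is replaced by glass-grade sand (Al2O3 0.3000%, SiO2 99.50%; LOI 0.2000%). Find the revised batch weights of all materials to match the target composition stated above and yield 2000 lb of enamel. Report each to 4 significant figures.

Revised batch per 2000 lb enamel:
  glass-grade sand: 883.0 lb
  SrCO3: 118.8 lb
  Li2CO3: 402.5 lb
  ZrSiO4: 252.2 lb
  ATH: 738.8 lb
  orthoboric acid: 247.4 lb
Total batch = 2643 lb; LOI loss = 642.8 lb

Full precision is held at all times — mid-chain values are displayed with 4-significant-digit rounding within the worked lines. A single rounding produces each reported figure — all derived quantities, which include the six compositions, the yield, ignition loss, net glass mass, totals, are rebuilt at full precision, exactly as printed in problem or answer, using the weight values for 2000 lb of glass.
Target oxide masses per 2000 lb enamel:
  Al2O3: 24.22% × 2000 = 484.4 lb
  B2O3: 6.932% × 2000 = 138.6 lb
  Li2O: 8.170% × 2000 = 163.4 lb
  SrO: 4.146% × 2000 = 82.92 lb
  ZrO2: 8.518% × 2000 = 170.4 lb
  SiO2: 48.01% × 2000 = 960.2 lb
Verifying the oxide balance applying the batch weights above, versus the basis set out (sums match the target masses exact up to rounding of places):
  Al2O3: 883.0·0.003000 + 738.8·0.6521 = 484.4 lb (target 484.4 lb)
  B2O3: 247.4·0.5603 = 138.6 lb (target 138.6 lb)
  Li2O: 402.5·0.4060 = 163.4 lb (target 163.4 lb)
  SrO: 118.8·0.6981 = 82.93 lb (target 82.92 lb)
  ZrO2: 252.2·0.6754 = 170.3 lb (target 170.4 lb)
  SiO2: 883.0·0.9950 + 252.2·0.3236 = 960.2 lb (target 960.2 lb)
Glass mass check: batch Σ − ignition loss = 2000 lb (the targets, summed, come to 2000 lb; versus the stated basis of 2000 lb — deltas are rounding alone).
Batch grand total — Σ batch = 2643 lb; the LOI term Σ batch·LOI equals 642.8 lb; glass ÷ batch gives a yield of 75.68%.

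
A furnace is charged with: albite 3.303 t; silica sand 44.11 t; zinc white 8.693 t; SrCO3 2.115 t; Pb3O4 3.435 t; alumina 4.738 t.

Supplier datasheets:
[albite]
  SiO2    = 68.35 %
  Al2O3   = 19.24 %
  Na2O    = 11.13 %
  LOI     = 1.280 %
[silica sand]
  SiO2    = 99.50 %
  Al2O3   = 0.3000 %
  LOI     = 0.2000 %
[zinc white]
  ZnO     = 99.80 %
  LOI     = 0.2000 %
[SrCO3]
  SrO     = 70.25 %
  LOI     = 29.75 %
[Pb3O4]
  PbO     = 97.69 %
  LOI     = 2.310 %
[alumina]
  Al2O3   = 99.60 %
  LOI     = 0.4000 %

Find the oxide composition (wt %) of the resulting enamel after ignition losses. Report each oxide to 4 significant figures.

In-progress results are shown rounded off to 4 significant digits as written; each numeric step maintains exact precision through the solve. Exactly one rounding lands on every reported number. Derived quantities (the yield, ignition loss, the totals, the six compositions, glass mass) are carried in full float precision using the weight values at 65.52 t of glass, as quoted within either problem or answer.
Oxide-by-oxide delivered mass:
  ZnO: 8.693·0.9980 = 8.676 t
  PbO: 3.435·0.9769 = 3.356 t
  SiO2: 3.303·0.6835 + 44.11·0.9950 = 46.15 t
  Al2O3: 3.303·0.1924 + 44.11·0.003000 + 4.738·0.9960 = 5.487 t
  Na2O: 3.303·0.1113 = 0.3676 t
  SrO: 2.115·0.7025 = 1.486 t
LOI: 3.303·0.01280 + 44.11·0.002000 + 8.693·0.002000 + 2.115·0.2975 + 3.435·0.02310 + 4.738·0.004000 = 0.8754 t
batch − LOI leaves glass = 66.39 − 0.8754 = 65.52 t (= the summed oxide contributions)
wt % = 100 × oxide mass / glass mass

Glass mass = 65.52 t (batch 66.39 − LOI 0.8754).
Composition: ZnO 13.24%, PbO 5.122%, SiO2 70.43%, Al2O3 8.375%, Na2O 0.5611%, SrO 2.268%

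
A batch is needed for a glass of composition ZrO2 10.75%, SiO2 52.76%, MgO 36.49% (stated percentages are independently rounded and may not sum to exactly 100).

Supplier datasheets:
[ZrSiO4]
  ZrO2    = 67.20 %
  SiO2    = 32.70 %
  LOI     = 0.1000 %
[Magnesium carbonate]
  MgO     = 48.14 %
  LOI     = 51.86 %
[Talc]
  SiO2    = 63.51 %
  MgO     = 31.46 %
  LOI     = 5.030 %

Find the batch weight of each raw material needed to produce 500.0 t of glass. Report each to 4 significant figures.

Values along the way appear rounded off to 4 significant digits at each printed step; the whole derivation runs at full precision at each step; every reported figure takes exactly one rounding. The derived quantities, which include totals, the yield, net glass mass, the three compositions, ignition loss, are re-derived at full precision, as quoted within the problem or the answer, using the weight values at 500.0 t of glass.
Oxide mass targets, per 500.0 t glass:
  ZrO2: 10.75% × 500.0 = 53.75 t
  SiO2: 52.76% × 500.0 = 263.8 t
  MgO: 36.49% × 500.0 = 182.4 t
Balance tally, oxide-wise, per the reported batch figures, for the quoted basis mass (every target is met by its sum inside rounding margins):
  ZrO2: 79.99·0.6720 = 53.75 t (target 53.75 t)
  SiO2: 79.99·0.3270 + 374.2·0.6351 = 263.8 t (target 263.8 t)
  MgO: 134.5·0.4814 + 374.2·0.3146 = 182.5 t (target 182.4 t)
Glass mass check: whole batch net of LOI = 500.0 t (the Σ of target masses is 500.0 t; basis as stated: 500.0 t — any gap is answer rounding).
Adding the batch up: Σ batch = 588.7 t; the LOI term Σ batch·LOI equals 88.65 t; as yield: glass ÷ batch → 84.94%.

Batch per 500.0 t glass:
  ZrSiO4: 79.99 t
  Magnesium carbonate: 134.5 t
  Talc: 374.2 t
Total batch = 588.7 t; LOI loss = 88.65 t; yield = 84.94%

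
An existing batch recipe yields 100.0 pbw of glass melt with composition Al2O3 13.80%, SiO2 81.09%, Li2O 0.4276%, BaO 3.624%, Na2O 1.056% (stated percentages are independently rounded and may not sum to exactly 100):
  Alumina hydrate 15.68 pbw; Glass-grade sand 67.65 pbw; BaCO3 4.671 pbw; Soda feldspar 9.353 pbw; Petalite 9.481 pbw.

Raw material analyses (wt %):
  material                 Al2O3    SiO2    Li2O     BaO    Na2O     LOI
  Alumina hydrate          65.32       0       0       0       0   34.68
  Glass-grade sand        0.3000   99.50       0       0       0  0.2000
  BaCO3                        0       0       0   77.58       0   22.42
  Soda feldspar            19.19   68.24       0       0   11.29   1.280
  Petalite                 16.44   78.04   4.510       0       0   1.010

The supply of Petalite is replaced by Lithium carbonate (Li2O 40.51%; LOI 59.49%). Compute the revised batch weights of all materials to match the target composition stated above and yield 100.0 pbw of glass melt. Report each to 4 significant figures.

Each numeric step keeps full float precision in every operation; mid-chain values are displayed rounded to 4 significant figures as written; each reported value is rounded exactly once; all derived quantities (ignition loss, yield, the totals, five oxide percentages, glass mass) are computed starting from the weights at 100.0 pbw of glass at exact precision exactly as printed in question or answer.
Target masses of each oxide per 100.0 pbw glass melt:
  Al2O3: 13.80% × 100.0 = 13.80 pbw
  SiO2: 81.09% × 100.0 = 81.09 pbw
  Li2O: 0.4276% × 100.0 = 0.4276 pbw
  BaO: 3.624% × 100.0 = 3.624 pbw
  Na2O: 1.056% × 100.0 = 1.056 pbw
Mass-balance tally per oxide given the weights on record, at the basis given (oxide sums agree with the targets within answer rounding):
  Al2O3: 18.03·0.6532 + 75.08·0.003000 + 9.353·0.1919 = 13.80 pbw (target 13.80 pbw)
  SiO2: 75.08·0.9950 + 9.353·0.6824 = 81.09 pbw (target 81.09 pbw)
  Li2O: 1.056·0.4051 = 0.4278 pbw (target 0.4276 pbw)
  BaO: 4.671·0.7758 = 3.624 pbw (target 3.624 pbw)
  Na2O: 9.353·0.1129 = 1.056 pbw (target 1.056 pbw)
The glass-mass cross-check: total batch − LOI = 99.99 pbw (oxide target masses add up to 100.0 pbw; against the stated basis, 100.0 pbw — any gap is answer rounding).
Batch grand total — Σ batch = 108.2 pbw; Σ batch·LOI gives LOI loss = 8.198 pbw; glass ÷ batch gives a yield of 92.42%.

Revised batch per 100.0 pbw glass melt:
  Alumina hydrate: 18.03 pbw
  Glass-grade sand: 75.08 pbw
  BaCO3: 4.671 pbw
  Soda feldspar: 9.353 pbw
  Lithium carbonate: 1.056 pbw
Total batch = 108.2 pbw; LOI loss = 8.198 pbw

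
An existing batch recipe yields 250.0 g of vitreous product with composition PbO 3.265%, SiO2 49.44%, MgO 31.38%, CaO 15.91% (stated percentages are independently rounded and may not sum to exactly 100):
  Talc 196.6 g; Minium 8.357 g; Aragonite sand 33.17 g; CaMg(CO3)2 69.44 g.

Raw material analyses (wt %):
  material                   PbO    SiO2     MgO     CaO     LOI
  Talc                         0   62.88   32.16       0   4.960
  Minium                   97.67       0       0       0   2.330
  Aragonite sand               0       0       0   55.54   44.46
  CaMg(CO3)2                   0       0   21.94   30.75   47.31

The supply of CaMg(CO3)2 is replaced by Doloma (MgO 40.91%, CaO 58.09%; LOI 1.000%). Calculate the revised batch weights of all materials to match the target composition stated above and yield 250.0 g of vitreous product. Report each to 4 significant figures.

In-progress results are printed (rounded to four significant digits) alongside each step. Each numeric step keeps full float precision through the solve — each reported figure is rounded a single time — derived quantities are carried in full float precision (LOI, net glass mass, the totals, the yield, the four compositions) starting from the weights for 250.0 g of glass, as quoted within the problem or the answer.
Target oxide masses per 250.0 g vitreous product:
  PbO: 3.265% × 250.0 = 8.162 g
  SiO2: 49.44% × 250.0 = 123.6 g
  MgO: 31.38% × 250.0 = 78.45 g
  CaO: 15.91% × 250.0 = 39.78 g
Sums-versus-targets review using the reported weights, relative to the basis at hand (target by target, the sums agree inside rounding margins):
  PbO: 8.357·0.9767 = 8.162 g (target 8.162 g)
  SiO2: 196.6·0.6288 = 123.6 g (target 123.6 g)
  MgO: 196.6·0.3216 + 37.24·0.4091 = 78.46 g (target 78.45 g)
  CaO: 32.67·0.5554 + 37.24·0.5809 = 39.78 g (target 39.78 g)
Glass mass check: net batch after ignition = 250.0 g (oxide target masses add up to 250.0 g; basis as stated: 250.0 g — any gap is answer rounding).
Whole-batch sum: Σ batch = 274.9 g; loss to ignition Σ batch·LOI = 24.84 g; yield: glass divided by total = 90.96%.

Revised batch per 250.0 g vitreous product:
  Talc: 196.6 g
  Minium: 8.357 g
  Aragonite sand: 32.67 g
  Doloma: 37.24 g
Total batch = 274.9 g; LOI loss = 24.84 g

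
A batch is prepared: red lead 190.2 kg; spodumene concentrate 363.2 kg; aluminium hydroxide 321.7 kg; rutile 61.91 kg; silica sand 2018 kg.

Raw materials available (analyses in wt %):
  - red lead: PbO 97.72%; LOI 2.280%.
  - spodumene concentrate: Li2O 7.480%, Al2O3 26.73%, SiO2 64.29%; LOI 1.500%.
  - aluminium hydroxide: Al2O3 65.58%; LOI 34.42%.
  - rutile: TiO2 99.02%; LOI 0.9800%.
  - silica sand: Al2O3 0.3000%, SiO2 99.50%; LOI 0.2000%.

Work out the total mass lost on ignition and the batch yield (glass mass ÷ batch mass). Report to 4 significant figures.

Values along the way are shown, rounded to 4 significant figures, as written. All arithmetic maintains exact precision from first step to last; exactly one rounding is applied to every reported value; derived quantities (LOI, the totals, net glass mass, five oxide percentages, the yield) are computed from the weighed amounts at 2830 kg of glass in exact precision as set out in the problem or the answer.
Per-material ignition loss:
  red lead: 190.2 × 0.02280 = 4.337 kg
  spodumene concentrate: 363.2 × 0.01500 = 5.448 kg
  aluminium hydroxide: 321.7 × 0.3442 = 110.7 kg
  rutile: 61.91 × 0.009800 = 0.6067 kg
  silica sand: 2018 × 0.002000 = 4.036 kg
Total LOI = 125.2 kg
Glass = batch − LOI = 2955 − 125.2 = 2830 kg

LOI loss = 125.2 kg; glass = 2830 kg; yield = 95.76%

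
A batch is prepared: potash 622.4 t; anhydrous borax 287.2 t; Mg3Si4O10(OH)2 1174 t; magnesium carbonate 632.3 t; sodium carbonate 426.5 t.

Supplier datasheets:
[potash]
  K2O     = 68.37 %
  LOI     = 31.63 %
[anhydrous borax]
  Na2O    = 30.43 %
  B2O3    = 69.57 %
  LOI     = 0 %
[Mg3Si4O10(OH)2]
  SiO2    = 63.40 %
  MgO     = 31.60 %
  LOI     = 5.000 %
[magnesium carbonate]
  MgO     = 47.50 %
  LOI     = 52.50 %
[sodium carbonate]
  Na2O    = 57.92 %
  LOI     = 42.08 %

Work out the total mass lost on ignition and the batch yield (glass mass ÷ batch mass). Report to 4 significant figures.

LOI loss = 767.0 t; glass = 2375 t; yield = 75.59%

The intermediate values appear rounded to 4 significant figures; all internal work holds full precision in every operation; exactly one rounding lands on each reported number. Derived quantities (ignition loss, the five compositions, yield, net glass mass, totals) are computed using the weight values for 2375 t of glass in exact precision, as given in the question or the answer.
Material-by-material LOI:
  potash: 622.4 × 0.3163 = 196.9 t
  anhydrous borax: 287.2 × 0 = 0 t
  Mg3Si4O10(OH)2: 1174 × 0.05000 = 58.70 t
  magnesium carbonate: 632.3 × 0.5250 = 332.0 t
  sodium carbonate: 426.5 × 0.4208 = 179.5 t
Total LOI = 767.0 t
Glass = batch − LOI = 3142 − 767.0 = 2375 t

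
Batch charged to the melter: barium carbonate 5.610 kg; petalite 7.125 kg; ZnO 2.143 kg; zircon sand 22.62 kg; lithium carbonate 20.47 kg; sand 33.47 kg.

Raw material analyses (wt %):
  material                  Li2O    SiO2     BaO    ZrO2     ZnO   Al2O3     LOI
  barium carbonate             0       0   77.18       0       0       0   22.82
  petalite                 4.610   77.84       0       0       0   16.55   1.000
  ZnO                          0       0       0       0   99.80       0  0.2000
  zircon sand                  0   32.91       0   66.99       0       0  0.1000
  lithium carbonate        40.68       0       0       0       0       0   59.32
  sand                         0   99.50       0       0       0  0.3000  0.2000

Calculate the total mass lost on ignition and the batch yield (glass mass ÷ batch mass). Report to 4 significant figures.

Working values appear rounded to 4 significant figures between the steps. Every computation carries full precision in every operation. Every reported number is rounded only once. All derived quantities, including LOI, the totals, the yield, the six compositions, net glass mass, are re-derived using the weight values at 77.85 kg of glass in exact precision, as set out in the question or the answer.
Per-material ignition loss:
  barium carbonate: 5.610 × 0.2282 = 1.280 kg
  petalite: 7.125 × 0.01000 = 0.07125 kg
  ZnO: 2.143 × 0.002000 = 0.004286 kg
  zircon sand: 22.62 × 0.001000 = 0.02262 kg
  lithium carbonate: 20.47 × 0.5932 = 12.14 kg
  sand: 33.47 × 0.002000 = 0.06694 kg
Total LOI = 13.59 kg
Glass = batch − LOI = 91.44 − 13.59 = 77.85 kg

LOI loss = 13.59 kg; glass = 77.85 kg; yield = 85.14%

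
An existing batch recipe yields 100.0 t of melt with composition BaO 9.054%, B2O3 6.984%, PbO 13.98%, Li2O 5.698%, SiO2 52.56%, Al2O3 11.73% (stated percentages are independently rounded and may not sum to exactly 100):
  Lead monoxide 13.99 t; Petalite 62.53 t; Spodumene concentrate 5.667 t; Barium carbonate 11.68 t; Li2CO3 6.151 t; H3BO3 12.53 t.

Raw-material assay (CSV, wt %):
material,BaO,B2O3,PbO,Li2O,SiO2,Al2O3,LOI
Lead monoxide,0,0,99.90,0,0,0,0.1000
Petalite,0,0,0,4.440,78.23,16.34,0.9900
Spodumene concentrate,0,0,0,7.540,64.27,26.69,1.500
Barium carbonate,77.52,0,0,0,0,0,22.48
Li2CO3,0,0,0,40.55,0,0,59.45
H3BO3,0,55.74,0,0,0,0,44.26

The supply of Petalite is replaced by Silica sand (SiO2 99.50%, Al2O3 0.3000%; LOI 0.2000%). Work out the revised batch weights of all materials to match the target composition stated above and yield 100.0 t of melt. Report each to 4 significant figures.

In-progress results are rounded off to 4 significant digits when displayed; all internal work runs at full float precision all the way through. Each reported figure is rounded a single time — all derived quantities (the yield, the six compositions, the totals, LOI, glass mass) are re-derived starting from the weights at 100.0 t of glass in full precision as written in the problem or answer text.
Target oxide masses per 100.0 t melt:
  BaO: 9.054% × 100.0 = 9.054 t
  B2O3: 6.984% × 100.0 = 6.984 t
  PbO: 13.98% × 100.0 = 13.98 t
  Li2O: 5.698% × 100.0 = 5.698 t
  SiO2: 52.56% × 100.0 = 52.56 t
  Al2O3: 11.73% × 100.0 = 11.73 t
Oxide-by-oxide audit applying the batch weights above, versus the basis set out (every target is met by its sum once rounding is allowed for):
  BaO: 11.68·0.7752 = 9.054 t (target 9.054 t)
  B2O3: 12.53·0.5574 = 6.984 t (target 6.984 t)
  PbO: 13.99·0.9990 = 13.98 t (target 13.98 t)
  Li2O: 43.67·0.07540 + 5.931·0.4055 = 5.698 t (target 5.698 t)
  SiO2: 24.61·0.9950 + 43.67·0.6427 = 52.55 t (target 52.56 t)
  Al2O3: 24.61·0.003000 + 43.67·0.2669 = 11.73 t (target 11.73 t)
Glass-mass bookkeeping: Σ batch − LOI loss = 100.0 t (oxide target masses add up to 100.0 t; the stated basis being 100.0 t — rounding explains the deltas).
Whole-batch sum: Σ batch = 112.4 t; LOI removed, Σ of batch·LOI: 12.42 t; as yield: glass ÷ batch → 88.96%.

Revised batch per 100.0 t melt:
  Lead monoxide: 13.99 t
  Silica sand: 24.61 t
  Spodumene concentrate: 43.67 t
  Barium carbonate: 11.68 t
  Li2CO3: 5.931 t
  H3BO3: 12.53 t
Total batch = 112.4 t; LOI loss = 12.42 t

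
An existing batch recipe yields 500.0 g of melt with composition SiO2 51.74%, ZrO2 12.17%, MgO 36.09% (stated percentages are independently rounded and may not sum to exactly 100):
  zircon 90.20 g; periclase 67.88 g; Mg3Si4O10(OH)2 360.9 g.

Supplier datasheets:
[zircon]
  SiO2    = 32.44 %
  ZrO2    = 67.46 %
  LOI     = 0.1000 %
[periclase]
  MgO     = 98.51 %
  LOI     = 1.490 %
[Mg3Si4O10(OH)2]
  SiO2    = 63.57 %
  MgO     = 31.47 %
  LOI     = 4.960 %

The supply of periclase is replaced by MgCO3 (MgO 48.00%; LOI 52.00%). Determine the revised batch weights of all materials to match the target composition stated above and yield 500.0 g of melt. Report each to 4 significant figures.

Revised batch per 500.0 g melt:
  zircon: 90.20 g
  MgCO3: 139.3 g
  Mg3Si4O10(OH)2: 360.9 g
Total batch = 590.4 g; LOI loss = 90.43 g

Every computation holds exact precision throughout; intermediates are displayed rounded off to 4 significant figures across the worked steps; a single rounding produces every reported figure — the derived quantities are rebuilt from the weighed amounts per 500.0 g of glass in full precision (three oxide percentages, ignition loss, totals, net glass mass, yield), as quoted within the problem or the answer.
Target masses of each oxide per 500.0 g melt:
  SiO2: 51.74% × 500.0 = 258.7 g
  ZrO2: 12.17% × 500.0 = 60.85 g
  MgO: 36.09% × 500.0 = 180.4 g
Checking each oxide sum working from each reported weight, for the quoted basis mass (summed amounts equal target values exact up to rounding of places):
  SiO2: 90.20·0.3244 + 360.9·0.6357 = 258.7 g (target 258.7 g)
  ZrO2: 90.20·0.6746 = 60.85 g (target 60.85 g)
  MgO: 139.3·0.4800 + 360.9·0.3147 = 180.4 g (target 180.4 g)
The glass-mass cross-check: batch Σ − ignition loss = 500.0 g (oxide target masses add up to 500.0 g; with the basis standing at 500.0 g — differing by rounding only).
Total batch = Σ batch = 590.4 g; LOI removed, Σ of batch·LOI: 90.43 g; yield, glass over the total, = 84.68%.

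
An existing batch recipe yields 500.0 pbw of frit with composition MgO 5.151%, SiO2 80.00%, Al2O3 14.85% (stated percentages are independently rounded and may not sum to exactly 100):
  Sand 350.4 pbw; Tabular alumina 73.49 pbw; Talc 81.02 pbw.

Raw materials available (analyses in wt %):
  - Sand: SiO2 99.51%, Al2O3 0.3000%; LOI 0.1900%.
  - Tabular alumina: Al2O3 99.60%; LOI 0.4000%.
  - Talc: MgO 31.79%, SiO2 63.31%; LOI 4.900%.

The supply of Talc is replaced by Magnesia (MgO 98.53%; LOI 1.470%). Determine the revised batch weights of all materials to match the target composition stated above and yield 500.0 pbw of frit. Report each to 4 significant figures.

Working values appear (rounded to 4 significant digits) as written — each numeric step holds full float precision all the way through — every reported value sees exactly one rounding; all derived quantities, which include totals, three oxide percentages, yield, ignition loss, glass mass, are computed at exact precision, as written in the problem or the answer, starting from the weights on 500.0 pbw of glass.
Oxide mass targets, per 500.0 pbw frit:
  MgO: 5.151% × 500.0 = 25.76 pbw
  SiO2: 80.00% × 500.0 = 400.0 pbw
  Al2O3: 14.85% × 500.0 = 74.25 pbw
Verifying the oxide balance with the batch weights as given, under the basis named above (delivered sums recover each target once rounding is allowed for):
  MgO: 26.14·0.9853 = 25.76 pbw (target 25.76 pbw)
  SiO2: 402.0·0.9951 = 400.0 pbw (target 400.0 pbw)
  Al2O3: 402.0·0.003000 + 73.34·0.9960 = 74.25 pbw (target 74.25 pbw)
The glass-mass cross-check: total charge less LOI = 500.0 pbw (summing oxide targets gives 500.0 pbw; the stated basis being 500.0 pbw — deltas are rounding alone).
Adding the batch up: Σ batch = 501.5 pbw; LOI loss = Σ batch·LOI = 1.441 pbw; yield = glass ÷ total batch = 99.71%.

Revised batch per 500.0 pbw frit:
  Sand: 402.0 pbw
  Tabular alumina: 73.34 pbw
  Magnesia: 26.14 pbw
Total batch = 501.5 pbw; LOI loss = 1.441 pbw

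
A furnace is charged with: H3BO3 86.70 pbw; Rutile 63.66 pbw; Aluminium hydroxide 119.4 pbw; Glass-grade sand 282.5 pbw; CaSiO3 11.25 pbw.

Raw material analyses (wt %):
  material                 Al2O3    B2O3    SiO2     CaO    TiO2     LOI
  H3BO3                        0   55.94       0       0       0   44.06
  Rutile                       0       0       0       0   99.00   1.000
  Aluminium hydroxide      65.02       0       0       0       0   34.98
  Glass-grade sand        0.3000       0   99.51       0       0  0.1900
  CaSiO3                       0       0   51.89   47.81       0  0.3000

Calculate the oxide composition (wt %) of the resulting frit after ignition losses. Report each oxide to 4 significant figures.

All arithmetic keeps full precision all the way through. Values along the way are shown, with 4-significant-figure rounding, on the page. Exactly one rounding lands on every reported number. The derived quantities are carried at exact precision (yield, the five compositions, glass mass, totals, ignition loss) using the weight values for 482.3 pbw of glass exactly as printed in problem or answer.
What the batch supplies per oxide:
  Al2O3: 119.4·0.6502 + 282.5·0.003000 = 78.48 pbw
  B2O3: 86.70·0.5594 = 48.50 pbw
  SiO2: 282.5·0.9951 + 11.25·0.5189 = 287.0 pbw
  CaO: 11.25·0.4781 = 5.379 pbw
  TiO2: 63.66·0.9900 = 63.02 pbw
LOI: 86.70·0.4406 + 63.66·0.01000 + 119.4·0.3498 + 282.5·0.001900 + 11.25·0.003000 = 81.17 pbw
Glass mass = batch − LOI = 563.5 − 81.17 = 482.3 pbw (= the summed oxide contributions)
wt % = oxide mass / glass mass × 100

Glass mass = 482.3 pbw (batch 563.5 − LOI 81.17).
Composition: Al2O3 16.27%, B2O3 10.06%, SiO2 59.49%, CaO 1.115%, TiO2 13.07%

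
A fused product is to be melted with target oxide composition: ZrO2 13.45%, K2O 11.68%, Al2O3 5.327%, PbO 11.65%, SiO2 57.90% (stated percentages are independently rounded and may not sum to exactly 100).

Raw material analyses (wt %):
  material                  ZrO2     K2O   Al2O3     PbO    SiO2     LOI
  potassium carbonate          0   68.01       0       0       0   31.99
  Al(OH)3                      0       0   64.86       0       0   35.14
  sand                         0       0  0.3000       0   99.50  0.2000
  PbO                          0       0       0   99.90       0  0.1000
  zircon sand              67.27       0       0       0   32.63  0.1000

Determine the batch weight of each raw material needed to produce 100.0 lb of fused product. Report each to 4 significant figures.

Working values are displayed with 4-significant-digit rounding on the page — every computation runs at full float precision through the solve — each reported number is rounded exactly once — derived quantities (totals, the five compositions, yield, glass mass, ignition loss) are computed from the weighed amounts at 100.0 lb of glass in full float precision exactly as shown in question or answer.
Target masses of each oxide per 100.0 lb fused product:
  ZrO2: 13.45% × 100.0 = 13.45 lb
  K2O: 11.68% × 100.0 = 11.68 lb
  Al2O3: 5.327% × 100.0 = 5.327 lb
  PbO: 11.65% × 100.0 = 11.65 lb
  SiO2: 57.90% × 100.0 = 57.90 lb
Mass-balance tally per oxide from the weights as reported, versus the basis set out (target by target, the sums agree up to rounding of the answer):
  ZrO2: 19.99·0.6727 = 13.45 lb (target 13.45 lb)
  K2O: 17.17·0.6801 = 11.68 lb (target 11.68 lb)
  Al2O3: 7.974·0.6486 + 51.63·0.003000 = 5.327 lb (target 5.327 lb)
  PbO: 11.66·0.9990 = 11.65 lb (target 11.65 lb)
  SiO2: 51.63·0.9950 + 19.99·0.3263 = 57.89 lb (target 57.90 lb)
Mass balance on the glass: Σ batch − LOI loss = 99.99 lb (targets for the oxides total 100.0 lb; versus the stated basis of 100.0 lb — a pure rounding effect).
Batch total: Σ batch = 108.4 lb; LOI removed, Σ of batch·LOI: 8.430 lb; yield: glass divided by total = 92.23%.

Batch per 100.0 lb fused product:
  potassium carbonate: 17.17 lb
  Al(OH)3: 7.974 lb
  sand: 51.63 lb
  PbO: 11.66 lb
  zircon sand: 19.99 lb
Total batch = 108.4 lb; LOI loss = 8.430 lb; yield = 92.23%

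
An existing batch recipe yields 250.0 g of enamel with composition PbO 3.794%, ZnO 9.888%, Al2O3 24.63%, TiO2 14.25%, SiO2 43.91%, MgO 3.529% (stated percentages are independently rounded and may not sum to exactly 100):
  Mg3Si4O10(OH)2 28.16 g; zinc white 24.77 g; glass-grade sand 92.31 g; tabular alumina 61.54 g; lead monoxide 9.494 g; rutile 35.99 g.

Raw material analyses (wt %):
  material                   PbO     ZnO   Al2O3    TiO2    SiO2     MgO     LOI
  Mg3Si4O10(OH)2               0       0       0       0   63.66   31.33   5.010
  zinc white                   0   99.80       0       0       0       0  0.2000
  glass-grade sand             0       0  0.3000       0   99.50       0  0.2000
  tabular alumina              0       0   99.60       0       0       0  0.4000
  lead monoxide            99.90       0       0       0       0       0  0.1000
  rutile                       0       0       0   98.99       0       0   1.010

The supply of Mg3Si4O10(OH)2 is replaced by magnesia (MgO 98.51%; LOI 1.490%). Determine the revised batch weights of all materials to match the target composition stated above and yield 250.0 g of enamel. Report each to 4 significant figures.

Revised batch per 250.0 g enamel:
  magnesia: 8.956 g
  zinc white: 24.77 g
  glass-grade sand: 110.3 g
  tabular alumina: 61.49 g
  lead monoxide: 9.494 g
  rutile: 35.99 g
Total batch = 251.0 g; LOI loss = 1.023 g

Values along the way are displayed rounded off to 4 significant digits when written out. All arithmetic runs at full precision end to end; a single rounding yields every reported value; derived quantities, which include the six compositions, the yield, LOI, net glass mass, the totals, are computed in exact precision, exactly as printed in either problem or answer, from the batch weights on 250.0 g of glass.
Per-oxide target masses for 250.0 g enamel:
  PbO: 3.794% × 250.0 = 9.485 g
  ZnO: 9.888% × 250.0 = 24.72 g
  Al2O3: 24.63% × 250.0 = 61.58 g
  TiO2: 14.25% × 250.0 = 35.62 g
  SiO2: 43.91% × 250.0 = 109.8 g
  MgO: 3.529% × 250.0 = 8.822 g
Sums-versus-targets review applying the batch weights above, per the basis as stated (every target is met by its sum once rounding is allowed for):
  PbO: 9.494·0.9990 = 9.485 g (target 9.485 g)
  ZnO: 24.77·0.9980 = 24.72 g (target 24.72 g)
  Al2O3: 110.3·0.003000 + 61.49·0.9960 = 61.57 g (target 61.58 g)
  TiO2: 35.99·0.9899 = 35.63 g (target 35.62 g)
  SiO2: 110.3·0.9950 = 109.7 g (target 109.8 g)
  MgO: 8.956·0.9851 = 8.823 g (target 8.822 g)
Auditing the glass mass value: net batch after ignition = 250.0 g (summing oxide targets gives 250.0 g; stated basis 250.0 g — differing by rounding only).
Summing the batch: Σ batch = 251.0 g; LOI loss = Σ batch·LOI = 1.023 g; yield = glass ÷ total batch = 99.59%.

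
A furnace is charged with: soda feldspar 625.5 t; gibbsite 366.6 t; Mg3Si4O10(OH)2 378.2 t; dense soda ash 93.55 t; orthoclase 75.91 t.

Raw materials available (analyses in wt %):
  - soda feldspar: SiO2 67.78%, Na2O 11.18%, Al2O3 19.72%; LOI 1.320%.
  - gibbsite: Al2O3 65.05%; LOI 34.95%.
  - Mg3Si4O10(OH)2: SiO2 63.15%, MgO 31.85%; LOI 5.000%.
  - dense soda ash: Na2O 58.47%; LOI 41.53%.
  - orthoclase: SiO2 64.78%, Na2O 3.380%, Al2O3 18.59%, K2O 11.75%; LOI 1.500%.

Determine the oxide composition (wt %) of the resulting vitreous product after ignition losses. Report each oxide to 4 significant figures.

Glass mass = 1344 t (batch 1540 − LOI 195.3).
Composition: SiO2 52.96%, Na2O 9.461%, Al2O3 27.96%, K2O 0.6634%, MgO 8.959%

In-progress results are shown with 4-significant-digit rounding between the steps. Each numeric step carries full precision through every step — each reported value includes exactly one rounding — derived quantities (the five compositions, the totals, net glass mass, the yield, ignition loss) are carried in exact precision using the weight values per 1344 t of glass, precisely as stated by the problem or the answer.
Oxide masses out of the charge:
  SiO2: 625.5·0.6778 + 378.2·0.6315 + 75.91·0.6478 = 712.0 t
  Na2O: 625.5·0.1118 + 93.55·0.5847 + 75.91·0.03380 = 127.2 t
  Al2O3: 625.5·0.1972 + 366.6·0.6505 + 75.91·0.1859 = 375.9 t
  K2O: 75.91·0.1175 = 8.919 t
  MgO: 378.2·0.3185 = 120.5 t
LOI: 625.5·0.01320 + 366.6·0.3495 + 378.2·0.05000 + 93.55·0.4153 + 75.91·0.01500 = 195.3 t
batch − LOI leaves glass = 1540 − 195.3 = 1344 t (the oxide masses sum to this)
percent by weight: oxide/glass ×100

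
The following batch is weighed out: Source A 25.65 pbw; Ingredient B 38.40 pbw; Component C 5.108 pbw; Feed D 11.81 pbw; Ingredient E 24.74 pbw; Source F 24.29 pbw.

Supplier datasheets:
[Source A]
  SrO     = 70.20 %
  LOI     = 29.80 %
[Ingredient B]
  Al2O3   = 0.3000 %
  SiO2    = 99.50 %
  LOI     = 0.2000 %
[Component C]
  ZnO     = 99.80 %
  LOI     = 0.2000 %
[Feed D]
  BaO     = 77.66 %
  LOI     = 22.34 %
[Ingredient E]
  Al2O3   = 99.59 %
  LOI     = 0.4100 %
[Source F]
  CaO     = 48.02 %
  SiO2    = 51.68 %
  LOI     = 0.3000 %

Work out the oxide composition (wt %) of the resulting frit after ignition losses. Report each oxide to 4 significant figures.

In-progress results are displayed, rounded to four significant figures, as written. All arithmetic runs at full precision in every operation — every reported result carries a single rounding — all derived quantities, including net glass mass, yield, the totals, ignition loss, six oxide percentages, are rebuilt from the weighed amounts per 119.5 pbw of glass in full float precision as quoted within the question or the answer.
Delivered oxide masses:
  ZnO: 5.108·0.9980 = 5.098 pbw
  CaO: 24.29·0.4802 = 11.66 pbw
  Al2O3: 38.40·0.003000 + 24.74·0.9959 = 24.75 pbw
  SiO2: 38.40·0.9950 + 24.29·0.5168 = 50.76 pbw
  SrO: 25.65·0.7020 = 18.01 pbw
  BaO: 11.81·0.7766 = 9.172 pbw
LOI: 25.65·0.2980 + 38.40·0.002000 + 5.108·0.002000 + 11.81·0.2234 + 24.74·0.004100 + 24.29·0.003000 = 10.54 pbw
Glass mass = batch − LOI = 130.0 − 10.54 = 119.5 pbw (consistent with Σ oxide mass)
each oxide over glass, ×100, is wt %

Glass mass = 119.5 pbw (batch 130.0 − LOI 10.54).
Composition: ZnO 4.268%, CaO 9.764%, Al2O3 20.72%, SiO2 42.49%, SrO 15.07%, BaO 7.678%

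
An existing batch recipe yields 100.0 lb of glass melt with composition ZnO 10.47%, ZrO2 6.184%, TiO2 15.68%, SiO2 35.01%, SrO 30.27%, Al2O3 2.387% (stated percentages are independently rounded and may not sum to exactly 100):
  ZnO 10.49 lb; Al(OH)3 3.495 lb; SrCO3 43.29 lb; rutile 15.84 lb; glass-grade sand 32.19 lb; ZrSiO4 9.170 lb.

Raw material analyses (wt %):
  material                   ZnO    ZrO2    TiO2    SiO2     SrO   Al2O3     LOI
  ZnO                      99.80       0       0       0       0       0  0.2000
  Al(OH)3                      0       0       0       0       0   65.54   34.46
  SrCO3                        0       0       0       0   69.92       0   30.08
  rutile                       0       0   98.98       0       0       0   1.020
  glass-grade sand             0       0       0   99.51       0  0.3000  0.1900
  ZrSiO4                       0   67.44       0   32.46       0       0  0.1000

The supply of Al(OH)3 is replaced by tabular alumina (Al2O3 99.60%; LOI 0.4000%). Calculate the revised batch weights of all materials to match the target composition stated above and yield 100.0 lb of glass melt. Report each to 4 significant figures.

Intermediates are printed with 4-significant-figure rounding between the steps — all arithmetic keeps full float precision from start to finish — exactly one rounding lands on every reported result. The derived quantities are rebuilt in full precision (the yield, totals, glass mass, six oxide percentages, LOI) starting from the weights at 100.0 lb of glass, as written in problem or answer.
Target oxide masses per 100.0 lb glass melt:
  ZnO: 10.47% × 100.0 = 10.47 lb
  ZrO2: 6.184% × 100.0 = 6.184 lb
  TiO2: 15.68% × 100.0 = 15.68 lb
  SiO2: 35.01% × 100.0 = 35.01 lb
  SrO: 30.27% × 100.0 = 30.27 lb
  Al2O3: 2.387% × 100.0 = 2.387 lb
Mass-balance tally per oxide per the reported batch figures, on the stated basis (target by target, the sums agree up to rounding of the answer):
  ZnO: 10.49·0.9980 = 10.47 lb (target 10.47 lb)
  ZrO2: 9.170·0.6744 = 6.184 lb (target 6.184 lb)
  TiO2: 15.84·0.9898 = 15.68 lb (target 15.68 lb)
  SiO2: 32.19·0.9951 + 9.170·0.3246 = 35.01 lb (target 35.01 lb)
  SrO: 43.29·0.6992 = 30.27 lb (target 30.27 lb)
  Al2O3: 2.300·0.9960 + 32.19·0.003000 = 2.387 lb (target 2.387 lb)
Glass mass check: whole batch net of LOI = 100.0 lb (the targets, summed, come to 100.0 lb; the stated basis being 100.0 lb — rounding explains the deltas).
Total batch = Σ batch = 113.3 lb; ignition loss, Σ(batch × LOI) = 13.28 lb; yield, glass over the total, = 88.27%.

Revised batch per 100.0 lb glass melt:
  ZnO: 10.49 lb
  tabular alumina: 2.300 lb
  SrCO3: 43.29 lb
  rutile: 15.84 lb
  glass-grade sand: 32.19 lb
  ZrSiO4: 9.170 lb
Total batch = 113.3 lb; LOI loss = 13.28 lb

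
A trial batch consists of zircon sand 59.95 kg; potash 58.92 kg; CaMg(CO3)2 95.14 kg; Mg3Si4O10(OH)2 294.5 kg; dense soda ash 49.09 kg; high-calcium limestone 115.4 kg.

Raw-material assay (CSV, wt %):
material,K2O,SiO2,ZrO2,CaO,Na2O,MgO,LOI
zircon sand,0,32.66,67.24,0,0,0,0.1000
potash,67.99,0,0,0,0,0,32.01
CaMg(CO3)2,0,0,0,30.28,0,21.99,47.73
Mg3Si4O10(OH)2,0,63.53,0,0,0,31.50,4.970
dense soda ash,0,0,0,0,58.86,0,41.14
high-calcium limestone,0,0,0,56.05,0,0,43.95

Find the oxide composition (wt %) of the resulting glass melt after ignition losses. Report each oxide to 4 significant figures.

Glass mass = 523.1 kg (batch 673.0 − LOI 149.9).
Composition: K2O 7.658%, SiO2 39.51%, ZrO2 7.706%, CaO 17.87%, Na2O 5.523%, MgO 21.73%

In-progress results are printed rounded off to 4 significant digits between the steps — all internal work maintains full precision in every operation. Every reported result is rounded a single time; the derived quantities (the totals, the yield, ignition loss, six oxide percentages, net glass mass) are computed from the batch weights on 523.1 kg of glass at exact precision as quoted within either problem or answer.
Delivered oxide masses:
  K2O: 58.92·0.6799 = 40.06 kg
  SiO2: 59.95·0.3266 + 294.5·0.6353 = 206.7 kg
  ZrO2: 59.95·0.6724 = 40.31 kg
  CaO: 95.14·0.3028 + 115.4·0.5605 = 93.49 kg
  Na2O: 49.09·0.5886 = 28.89 kg
  MgO: 95.14·0.2199 + 294.5·0.3150 = 113.7 kg
LOI: 59.95·0.001000 + 58.92·0.3201 + 95.14·0.4773 + 294.5·0.04970 + 49.09·0.4114 + 115.4·0.4395 = 149.9 kg
Glass mass = batch − LOI = 673.0 − 149.9 = 523.1 kg (matching Σ of the oxides)
percent by weight: oxide/glass ×100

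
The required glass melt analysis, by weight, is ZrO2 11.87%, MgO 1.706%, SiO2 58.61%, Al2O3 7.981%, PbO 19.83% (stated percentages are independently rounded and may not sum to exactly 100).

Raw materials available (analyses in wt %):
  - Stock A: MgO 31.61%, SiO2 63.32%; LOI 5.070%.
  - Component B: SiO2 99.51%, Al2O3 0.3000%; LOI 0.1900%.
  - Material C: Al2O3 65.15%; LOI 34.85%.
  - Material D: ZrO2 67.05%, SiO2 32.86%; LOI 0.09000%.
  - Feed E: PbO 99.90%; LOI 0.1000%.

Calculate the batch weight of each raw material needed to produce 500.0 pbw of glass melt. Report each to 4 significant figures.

Batch per 500.0 pbw glass melt:
  Stock A: 26.99 pbw
  Component B: 248.1 pbw
  Material C: 60.11 pbw
  Material D: 88.52 pbw
  Feed E: 99.25 pbw
Total batch = 523.0 pbw; LOI loss = 22.97 pbw; yield = 95.61%

Full float precision is kept through every step — the intermediate values are shown, rounded to 4 significant figures, between the steps; each reported value takes just one rounding — derived quantities (the yield, ignition loss, net glass mass, the five compositions, the totals) are rebuilt starting from the weights for 500.0 pbw of glass in exact precision as set out in problem or answer.
Oxide mass targets, per 500.0 pbw glass melt:
  ZrO2: 11.87% × 500.0 = 59.35 pbw
  MgO: 1.706% × 500.0 = 8.530 pbw
  SiO2: 58.61% × 500.0 = 293.0 pbw
  Al2O3: 7.981% × 500.0 = 39.90 pbw
  PbO: 19.83% × 500.0 = 99.15 pbw
Sums-versus-targets review on the weights just shown, on the stated basis (sum by sum, the targets are met given rounding of the digits):
  ZrO2: 88.52·0.6705 = 59.35 pbw (target 59.35 pbw)
  MgO: 26.99·0.3161 = 8.532 pbw (target 8.530 pbw)
  SiO2: 26.99·0.6332 + 248.1·0.9951 + 88.52·0.3286 = 293.1 pbw (target 293.0 pbw)
  Al2O3: 248.1·0.003000 + 60.11·0.6515 = 39.91 pbw (target 39.90 pbw)
  PbO: 99.25·0.9990 = 99.15 pbw (target 99.15 pbw)
Glass-mass closure: whole batch net of LOI = 500.0 pbw (targets for the oxides total 500.0 pbw; versus the stated basis of 500.0 pbw — deltas are rounding alone).
Adding the batch up: Σ batch = 523.0 pbw; ignition loss, Σ(batch × LOI) = 22.97 pbw; yield = glass ÷ total batch = 95.61%.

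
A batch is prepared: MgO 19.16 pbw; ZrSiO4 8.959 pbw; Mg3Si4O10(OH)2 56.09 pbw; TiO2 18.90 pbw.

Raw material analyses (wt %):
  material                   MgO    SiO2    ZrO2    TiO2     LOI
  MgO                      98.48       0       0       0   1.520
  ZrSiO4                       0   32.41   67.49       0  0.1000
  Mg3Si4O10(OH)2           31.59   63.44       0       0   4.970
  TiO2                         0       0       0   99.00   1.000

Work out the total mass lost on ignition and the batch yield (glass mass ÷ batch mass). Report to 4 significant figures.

In-progress results are shown rounded to 4 significant figures between the steps. The working math keeps exact precision in every operation. Every reported number carries a single rounding — all derived quantities are recomputed at exact precision (LOI, yield, glass mass, the four compositions, the totals) starting from the weights per 99.83 pbw of glass, as they appear in the problem or the answer.
Ignition loss by material:
  MgO: 19.16 × 0.01520 = 0.2912 pbw
  ZrSiO4: 8.959 × 0.001000 = 0.008959 pbw
  Mg3Si4O10(OH)2: 56.09 × 0.04970 = 2.788 pbw
  TiO2: 18.90 × 0.01000 = 0.1890 pbw
Total LOI = 3.277 pbw
Glass = batch − LOI = 103.1 − 3.277 = 99.83 pbw

LOI loss = 3.277 pbw; glass = 99.83 pbw; yield = 96.82%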